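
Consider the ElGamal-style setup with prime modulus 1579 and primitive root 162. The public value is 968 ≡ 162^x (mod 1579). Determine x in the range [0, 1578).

1143

Baby-step giant-step with m = ceil(sqrt(1578)) = 40.
Baby table (162^j mod 1579 for j=0..39):
  0:1  1:162  2:980  3:860  4:368  5:1193  6:628  7:680
  8:1209  9:62  10:570  11:758  12:1213  13:710  14:1332  15:1040
  16:1106  17:745  18:686  19:602  20:1205  21:993  22:1387  23:476
  24:1320  25:675  26:399  27:1478  28:1007  29:497  30:1564  31:728
  32:1090  33:1311  34:796  35:1053  36:54  37:853  38:813  39:649
Giant step factor: 162^(-40) ≡ 1444 (mod 1579).
Scan 968·1444^i mod 1579 for i = 0, 1, …:
  i=0: 968   i=1: 377   i=2: 1212   i=3: 596
  i=4: 69   i=5: 159   i=6: 641   i=7: 310
  i=8: 783   i=9: 88     …   i=27: 862
  i=28: 476
Match at i=28, j=23: x = 28·40 + 23 = 1143.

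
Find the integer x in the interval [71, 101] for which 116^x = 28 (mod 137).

Compute 116^71 mod 137 = 82, then multiply by 116 repeatedly:
  116^71=82  116^72=59  116^73=131  116^74=126  116^75=94
  116^76=81  116^77=80  116^78=101  116^79=71  116^80=16
  116^81=75  116^82=69  116^83=58  116^84=15  116^85=96
  116^86=39  116^87=3  116^88=74  116^89=90  116^90=28
Found 28 at exponent 90.

90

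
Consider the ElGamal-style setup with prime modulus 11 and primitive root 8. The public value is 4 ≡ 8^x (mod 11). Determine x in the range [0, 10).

4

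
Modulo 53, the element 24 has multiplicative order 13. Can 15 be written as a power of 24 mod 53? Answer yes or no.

yes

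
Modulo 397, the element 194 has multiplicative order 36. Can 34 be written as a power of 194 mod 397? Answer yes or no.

34 ∈ ⟨194⟩ iff 34^36 ≡ 1 (mod 397), since |⟨194⟩| = 36.
34^36 mod 397 = 1.
Since 1 = 1, 34 lies in the subgroup.

yes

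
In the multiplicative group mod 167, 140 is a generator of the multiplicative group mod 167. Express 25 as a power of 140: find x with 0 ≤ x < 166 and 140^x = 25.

156

Baby-step giant-step with m = ceil(sqrt(166)) = 13.
Baby table (140^j mod 167 for j=0..12):
  0:1  1:140  2:61  3:23  4:47  5:67  6:28  7:79
  8:38  9:143  10:147  11:39  12:116
Giant step factor: 140^(-13) ≡ 110 (mod 167).
Scan 25·110^i mod 167 for i = 0, 1, …:
  i=0: 25   i=1: 78   i=2: 63   i=3: 83
  i=4: 112   i=5: 129   i=6: 162   i=7: 118
  i=8: 121   i=9: 117   i=10: 11   i=11: 41
  i=12: 1
Match at i=12, j=0: x = 12·13 + 0 = 156.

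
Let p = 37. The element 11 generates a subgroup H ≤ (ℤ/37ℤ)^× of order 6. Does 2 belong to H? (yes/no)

2 ∈ ⟨11⟩ iff 2^6 ≡ 1 (mod 37), since |⟨11⟩| = 6.
2^6 mod 37 = 27.
Since 27 ≠ 1, 2 does not lie in the subgroup.

no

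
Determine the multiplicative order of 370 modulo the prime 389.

97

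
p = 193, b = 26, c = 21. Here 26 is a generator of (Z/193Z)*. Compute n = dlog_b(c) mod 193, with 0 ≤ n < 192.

68

Baby-step giant-step with m = ceil(sqrt(192)) = 14.
Baby table (26^j mod 193 for j=0..13):
  0:1  1:26  2:97  3:13  4:145  5:103  6:169  7:148
  8:181  9:74  10:187  11:37  12:190  13:115
Giant step factor: 26^(-14) ≡ 128 (mod 193).
Scan 21·128^i mod 193 for i = 0, 1, …:
  i=0: 21   i=1: 179   i=2: 138   i=3: 101
  i=4: 190
Match at i=4, j=12: n = 4·14 + 12 = 68.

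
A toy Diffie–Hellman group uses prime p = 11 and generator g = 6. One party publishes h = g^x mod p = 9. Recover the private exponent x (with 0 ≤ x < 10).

Successive powers of 6 modulo 11:
  6^0=1  6^1=6  6^2=3  6^3=7  6^4=9
So 6^4 ≡ 9 (mod 11), giving x = 4.

4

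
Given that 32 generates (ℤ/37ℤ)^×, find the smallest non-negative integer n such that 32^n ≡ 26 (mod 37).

24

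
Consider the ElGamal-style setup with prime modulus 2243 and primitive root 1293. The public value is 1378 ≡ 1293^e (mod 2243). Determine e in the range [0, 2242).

1480

Baby-step giant-step with m = ceil(sqrt(2242)) = 48.
Baby table (1293^j mod 2243 for j=0..47):
  0:1  1:1293  2:814  3:535  4:911  5:348  6:1364  7:654
  8:11  9:765  10:2225  11:1399  12:1049  13:1585  14:1546  15:465
  16:121  17:1686  18:2045  19:1931  20:324  21:1734  22:1305  23:629
  24:1331  25:602  26:65  27:1054  28:1321  29:1130  30:897  31:190
  32:1183  33:2136  34:715  35:379  36:1073  37:1215  38:895  39:2090
  40:1798  41:1066  42:1136  43:1926  44:588  45:2150  46:873  47:560
Giant step factor: 1293^(-48) ≡ 1552 (mod 2243).
Scan 1378·1552^i mod 2243 for i = 0, 1, …:
  i=0: 1378   i=1: 1077   i=2: 469   i=3: 1156
  i=4: 1955   i=5: 1624   i=6: 1559   i=7: 1614
  i=8: 1740   i=9: 2151     …   i=29: 322
  i=30: 1798
Match at i=30, j=40: e = 30·48 + 40 = 1480.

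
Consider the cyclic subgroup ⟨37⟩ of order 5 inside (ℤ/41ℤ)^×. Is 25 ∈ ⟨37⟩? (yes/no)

no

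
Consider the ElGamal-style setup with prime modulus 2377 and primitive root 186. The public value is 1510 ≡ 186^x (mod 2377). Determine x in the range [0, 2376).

1532

Baby-step giant-step with m = ceil(sqrt(2376)) = 49.
Baby table (186^j mod 2377 for j=0..48):
  0:1  1:186  2:1318  3:317  4:1914  5:1831  6:655  7:603
  8:439  9:836  10:991  11:1297  12:1165  13:383  14:2305  15:870
  16:184  17:946  18:58  19:1280  20:380  21:1747  22:1670  23:1610
  24:2335  25:1696  26:1692  27:948  28:430  29:1539  30:1014  31:821
  32:578  33:543  34:1164  35:197  36:987  37:553  38:647  39:1492
  40:1780  41:677  42:2318  43:911  44:679  45:313  46:1170  47:1313
  48:1764
Giant step factor: 186^(-49) ≡ 1798 (mod 2377).
Scan 1510·1798^i mod 2377 for i = 0, 1, …:
  i=0: 1510   i=1: 446   i=2: 859   i=3: 1809
  i=4: 846   i=5: 2205   i=6: 2131   i=7: 2191
  i=8: 729   i=9: 1015     …   i=30: 1350
  i=31: 383
Match at i=31, j=13: x = 31·49 + 13 = 1532.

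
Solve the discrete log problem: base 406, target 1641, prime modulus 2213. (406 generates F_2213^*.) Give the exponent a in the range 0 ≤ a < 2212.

395

Baby-step giant-step with m = ceil(sqrt(2212)) = 48.
Baby table (406^j mod 2213 for j=0..47):
  0:1  1:406  2:1074  3:83  4:503  5:622  6:250  7:1915
  8:727  9:833  10:1822  11:590  12:536  13:742  14:284  15:228
  16:1835  17:1442  18:1220  19:1821  20:184  21:1675  22:659  23:1994
  24:1819  25:1585  26:1740  27:493  28:988  29:575  30:1085  31:123
  32:1252  33:1535  34:1357  35:2118  36:1264  37:1981  38:967  39:901
  40:661  41:593  42:1754  43:1751  44:533  45:1737  46:1488  47:2192
Giant step factor: 406^(-48) ≡ 1283 (mod 2213).
Scan 1641·1283^i mod 2213 for i = 0, 1, …:
  i=0: 1641   i=1: 840   i=2: 2202   i=3: 1378
  i=4: 2000   i=5: 1133   i=6: 1911   i=7: 2022
  i=8: 590
Match at i=8, j=11: a = 8·48 + 11 = 395.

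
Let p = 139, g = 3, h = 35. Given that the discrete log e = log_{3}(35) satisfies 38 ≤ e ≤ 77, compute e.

Compute 3^38 mod 139 = 71, then multiply by 3 repeatedly:
  3^38=71  3^39=74  3^40=83  3^41=110  3^42=52
  3^43=17  3^44=51  3^45=14  3^46=42  3^47=126
  3^48=100  3^49=22  3^50=66  3^51=59  3^52=38
  3^53=114  3^54=64  3^55=53  3^56=20  3^57=60
  3^58=41  3^59=123  3^60=91  3^61=134  3^62=124
  3^63=94  3^64=4  3^65=12  3^66=36  3^67=108
  3^68=46  3^69=138  3^70=136  3^71=130  3^72=112
  3^73=58  3^74=35
Found 35 at exponent 74.

74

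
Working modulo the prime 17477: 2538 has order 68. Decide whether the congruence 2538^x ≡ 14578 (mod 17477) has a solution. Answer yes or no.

14578 ∈ ⟨2538⟩ iff 14578^68 ≡ 1 (mod 17477), since |⟨2538⟩| = 68.
14578^68 mod 17477 = 1.
Since 1 = 1, 14578 lies in the subgroup.

yes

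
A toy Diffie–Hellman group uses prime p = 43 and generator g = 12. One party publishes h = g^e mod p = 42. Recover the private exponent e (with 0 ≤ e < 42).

Successive powers of 12 modulo 43:
  12^0=1  12^1=12  12^2=15  12^3=8  12^4=10  12^5=34
  12^6=21  12^7=37  12^8=14  12^9=39  12^10=38  12^11=26
  12^12=11  12^13=3  12^14=36  12^15=2  12^16=24  12^17=30
  12^18=16  12^19=20  12^20=25  12^21=42
So 12^21 ≡ 42 (mod 43), giving e = 21.

21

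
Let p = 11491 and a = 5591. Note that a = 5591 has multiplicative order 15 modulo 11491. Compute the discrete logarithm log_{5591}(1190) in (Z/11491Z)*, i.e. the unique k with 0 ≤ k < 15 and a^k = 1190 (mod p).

Successive powers of 5591 modulo 11491:
  5591^0=1  5591^1=5591  5591^2=3761  5591^3=10712  5591^4=11191  5591^5=386
  5591^6=9309  5591^7=3880  5591^8=9563  5591^9=10601  5591^10=11104  5591^11=8082
  5591^12=3850  5591^13=2707  5591^14=1190
So 5591^14 ≡ 1190 (mod 11491), giving k = 14.

14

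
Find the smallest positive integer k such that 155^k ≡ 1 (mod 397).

The order of 155 must divide p − 1 = 396 = 2^2 · 3^2 · 11.
Divisors: 1, 2, 3, 4, 6, 9, 11, 12, 18, 22, 33, 36, 44, 66, 99, 132, 198, 396.
Check each in increasing order: 155^1 ≡ 155;  155^2 ≡ 205;  155^3 ≡ 15;  155^4 ≡ 340;  155^6 ≡ 225;  155^9 ≡ 199;  155^11 ≡ 301;  155^12 ≡ 206;  155^18 ≡ 298;  155^22 ≡ 85;  155^33 ≡ 177;  155^36 ≡ 273;  155^44 ≡ 79;  155^66 ≡ 363;  155^99 ≡ 334;  155^132 ≡ 362;  155^198 ≡ 396;  155^396 ≡ 1.
Smallest exponent giving 1 is 396.

396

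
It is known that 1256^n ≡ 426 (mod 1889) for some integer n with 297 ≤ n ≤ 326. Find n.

Compute 1256^297 mod 1889 = 705, then multiply by 1256 repeatedly:
  1256^297=705  1256^298=1428  1256^299=907  1256^300=125  1256^301=213
  1256^302=1179  1256^303=1737  1256^304=1766  1256^305=410  1256^306=1152
  1256^307=1827  1256^308=1466  1256^309=1410  1256^310=967  1256^311=1814
  1256^312=250  1256^313=426
Found 426 at exponent 313.

313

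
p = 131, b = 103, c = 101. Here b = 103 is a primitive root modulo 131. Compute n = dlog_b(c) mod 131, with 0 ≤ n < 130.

Baby-step giant-step with m = ceil(sqrt(130)) = 12.
Baby table (103^j mod 131 for j=0..11):
  0:1  1:103  2:129  3:56  4:4  5:19  6:123  7:93
  8:16  9:76  10:99  11:110
Giant step factor: 103^(-12) ≡ 43 (mod 131).
Scan 101·43^i mod 131 for i = 0, 1, …:
  i=0: 101   i=1: 20   i=2: 74   i=3: 38
  i=4: 62   i=5: 46   i=6: 13   i=7: 35
  i=8: 64   i=9: 1
Match at i=9, j=0: n = 9·12 + 0 = 108.

108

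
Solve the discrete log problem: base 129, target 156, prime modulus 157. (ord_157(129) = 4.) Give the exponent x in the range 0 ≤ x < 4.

Successive powers of 129 modulo 157:
  129^0=1  129^1=129  129^2=156
So 129^2 ≡ 156 (mod 157), giving x = 2.

2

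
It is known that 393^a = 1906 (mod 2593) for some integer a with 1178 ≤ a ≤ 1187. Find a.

1183

Compute 393^1178 mod 2593 = 963, then multiply by 393 repeatedly:
  393^1178=963  393^1179=2474  393^1180=2500  393^1181=2346  393^1182=1463
  393^1183=1906
Found 1906 at exponent 1183.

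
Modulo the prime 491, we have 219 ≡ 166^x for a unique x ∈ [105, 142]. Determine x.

111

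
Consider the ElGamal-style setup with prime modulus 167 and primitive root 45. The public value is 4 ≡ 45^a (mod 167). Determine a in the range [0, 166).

Baby-step giant-step with m = ceil(sqrt(166)) = 13.
Baby table (45^j mod 167 for j=0..12):
  0:1  1:45  2:21  3:110  4:107  5:139  6:76  7:80
  8:93  9:10  10:116  11:43  12:98
Giant step factor: 45^(-13) ≡ 140 (mod 167).
Scan 4·140^i mod 167 for i = 0, 1, …:
  i=0: 4   i=1: 59   i=2: 77   i=3: 92
  i=4: 21
Match at i=4, j=2: a = 4·13 + 2 = 54.

54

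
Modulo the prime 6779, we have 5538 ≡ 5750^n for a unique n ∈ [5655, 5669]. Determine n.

Compute 5750^5655 mod 6779 = 4676, then multiply by 5750 repeatedly:
  5750^5655=4676  5750^5656=1486  5750^5657=2960  5750^5658=4710  5750^5659=395
  5750^5660=285  5750^5661=5011  5750^5662=2500  5750^5663=3520  5750^5664=4685
  5750^5665=5783  5750^5666=1255  5750^5667=3394  5750^5668=5538
Found 5538 at exponent 5668.

5668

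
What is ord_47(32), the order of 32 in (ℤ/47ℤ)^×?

23

The order of 32 must divide p − 1 = 46 = 2 · 23.
Divisors: 1, 2, 23, 46.
Check each in increasing order: 32^1 ≡ 32;  32^2 ≡ 37;  32^23 ≡ 1.
Smallest exponent giving 1 is 23.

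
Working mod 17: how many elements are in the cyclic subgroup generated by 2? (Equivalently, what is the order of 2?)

8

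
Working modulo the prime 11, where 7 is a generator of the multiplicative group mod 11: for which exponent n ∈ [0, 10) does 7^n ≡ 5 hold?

2

Successive powers of 7 modulo 11:
  7^0=1  7^1=7  7^2=5
So 7^2 ≡ 5 (mod 11), giving n = 2.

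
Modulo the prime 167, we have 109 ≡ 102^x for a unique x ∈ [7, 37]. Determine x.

Compute 102^7 mod 167 = 51, then multiply by 102 repeatedly:
  102^7=51  102^8=25  102^9=45  102^10=81  102^11=79
  102^12=42  102^13=109
Found 109 at exponent 13.

13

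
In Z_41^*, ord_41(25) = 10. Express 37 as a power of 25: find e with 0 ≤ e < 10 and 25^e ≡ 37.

8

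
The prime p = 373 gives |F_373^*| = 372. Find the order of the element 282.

62

The order of 282 must divide p − 1 = 372 = 2^2 · 3 · 31.
Divisors: 1, 2, 3, 4, 6, 12, 31, 62, 93, 124, 186, 372.
Check each in increasing order: 282^1 ≡ 282;  282^2 ≡ 75;  282^3 ≡ 262;  282^4 ≡ 30;  282^6 ≡ 12;  282^12 ≡ 144;  282^31 ≡ 372;  282^62 ≡ 1.
Smallest exponent giving 1 is 62.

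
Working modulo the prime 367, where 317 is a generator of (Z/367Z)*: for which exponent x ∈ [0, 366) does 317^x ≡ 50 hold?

Baby-step giant-step with m = ceil(sqrt(366)) = 20.
Baby table (317^j mod 367 for j=0..19):
  0:1  1:317  2:298  3:147  4:357  5:133  6:323  7:365
  8:100  9:138  10:73  11:20  12:101  13:88  14:4  15:167
  16:91  17:221  18:327  19:165
Giant step factor: 317^(-20) ≡ 98 (mod 367).
Scan 50·98^i mod 367 for i = 0, 1, …:
  i=0: 50   i=1: 129   i=2: 164   i=3: 291
  i=4: 259   i=5: 59   i=6: 277   i=7: 355
  i=8: 292   i=9: 357
Match at i=9, j=4: x = 9·20 + 4 = 184.

184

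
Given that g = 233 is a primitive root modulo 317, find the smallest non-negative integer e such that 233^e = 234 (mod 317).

Baby-step giant-step with m = ceil(sqrt(316)) = 18.
Baby table (233^j mod 317 for j=0..17):
  0:1  1:233  2:82  3:86  4:67  5:78  6:105  7:56
  8:51  9:154  10:61  11:265  12:247  13:174  14:283  15:3
  16:65  17:246
Giant step factor: 233^(-18) ≡ 274 (mod 317).
Scan 234·274^i mod 317 for i = 0, 1, …:
  i=0: 234   i=1: 82
Match at i=1, j=2: e = 1·18 + 2 = 20.

20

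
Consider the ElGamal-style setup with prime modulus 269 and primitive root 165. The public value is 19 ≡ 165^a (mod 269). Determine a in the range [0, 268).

Baby-step giant-step with m = ceil(sqrt(268)) = 17.
Baby table (165^j mod 269 for j=0..16):
  0:1  1:165  2:56  3:94  4:177  5:153  6:228  7:229
  8:125  9:181  10:6  11:183  12:67  13:26  14:255  15:111
  16:23
Giant step factor: 165^(-17) ≡ 167 (mod 269).
Scan 19·167^i mod 269 for i = 0, 1, …:
  i=0: 19   i=1: 214   i=2: 230   i=3: 212
  i=4: 165
Match at i=4, j=1: a = 4·17 + 1 = 69.

69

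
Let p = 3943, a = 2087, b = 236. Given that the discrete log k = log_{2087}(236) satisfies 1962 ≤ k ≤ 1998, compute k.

Compute 2087^1962 mod 3943 = 3241, then multiply by 2087 repeatedly:
  2087^1962=3241  2087^1963=1722  2087^1964=1741  2087^1965=1964  2087^1966=2091
  2087^1967=2959  2087^1968=695  2087^1969=3384  2087^1970=495  2087^1971=3942
  2087^1972=1856  2087^1973=1446  2087^1974=1407  2087^1975=2817  2087^1976=66
  2087^1977=3680  2087^1978=3139  2087^1979=1770  2087^1980=3342  2087^1981=3530
  2087^1982=1586  2087^1983=1805  2087^1984=1470  2087^1985=236
Found 236 at exponent 1985.

1985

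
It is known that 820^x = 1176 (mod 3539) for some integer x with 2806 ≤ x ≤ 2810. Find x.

2807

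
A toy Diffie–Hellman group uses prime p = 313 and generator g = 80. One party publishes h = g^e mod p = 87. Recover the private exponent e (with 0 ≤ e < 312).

274

Baby-step giant-step with m = ceil(sqrt(312)) = 18.
Baby table (80^j mod 313 for j=0..17):
  0:1  1:80  2:140  3:245  4:194  5:183  6:242  7:267
  8:76  9:133  10:311  11:153  12:33  13:136  14:238  15:260
  16:142  17:92
Giant step factor: 80^(-18) ≡ 35 (mod 313).
Scan 87·35^i mod 313 for i = 0, 1, …:
  i=0: 87   i=1: 228   i=2: 155   i=3: 104
  i=4: 197   i=5: 9   i=6: 2   i=7: 70
  i=8: 259   i=9: 301     …   i=14: 247
  i=15: 194
Match at i=15, j=4: e = 15·18 + 4 = 274.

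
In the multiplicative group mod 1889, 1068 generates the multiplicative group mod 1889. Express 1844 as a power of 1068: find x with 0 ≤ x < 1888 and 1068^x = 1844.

658

Baby-step giant-step with m = ceil(sqrt(1888)) = 44.
Baby table (1068^j mod 1889 for j=0..43):
  0:1  1:1068  2:1557  3:556  4:662  5:530  6:1229  7:1606
  8:1885  9:1395  10:1328  11:1554  12:1130  13:1658  14:751  15:1132
  16:16  17:87  18:355  19:1340  20:1147  21:924  22:774  23:1139
  24:1825  25:1541  26:469  27:307  28:1079  29:82  30:682  31:1111
  32:256  33:1392  34:13  35:661  36:1351  37:1561  38:1050  39:1223
  40:865  41:99  42:1837  43:1134
Giant step factor: 1068^(-44) ≡ 905 (mod 1889).
Scan 1844·905^i mod 1889 for i = 0, 1, …:
  i=0: 1844   i=1: 833   i=2: 154   i=3: 1473
  i=4: 1320   i=5: 752   i=6: 520   i=7: 239
  i=8: 949   i=9: 1239     …   i=13: 1436
  i=14: 1837
Match at i=14, j=42: x = 14·44 + 42 = 658.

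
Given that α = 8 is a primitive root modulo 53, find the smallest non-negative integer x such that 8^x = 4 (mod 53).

18

Baby-step giant-step with m = ceil(sqrt(52)) = 8.
Baby table (8^j mod 53 for j=0..7):
  0:1  1:8  2:11  3:35  4:15  5:14  6:6  7:48
Giant step factor: 8^(-8) ≡ 49 (mod 53).
Scan 4·49^i mod 53 for i = 0, 1, …:
  i=0: 4   i=1: 37   i=2: 11
Match at i=2, j=2: x = 2·8 + 2 = 18.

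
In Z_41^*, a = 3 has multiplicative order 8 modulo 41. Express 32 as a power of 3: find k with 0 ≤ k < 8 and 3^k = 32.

6

Successive powers of 3 modulo 41:
  3^0=1  3^1=3  3^2=9  3^3=27  3^4=40  3^5=38
  3^6=32
So 3^6 ≡ 32 (mod 41), giving k = 6.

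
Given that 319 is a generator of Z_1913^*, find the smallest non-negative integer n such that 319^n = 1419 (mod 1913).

828

Baby-step giant-step with m = ceil(sqrt(1912)) = 44.
Baby table (319^j mod 1913 for j=0..43):
  0:1  1:319  2:372  3:62  4:648  5:108  6:18  7:3
  8:957  9:1116  10:186  11:31  12:324  13:54  14:9  15:958
  16:1435  17:558  18:93  19:972  20:162  21:27  22:961  23:479
  24:1674  25:279  26:1003  27:486  28:81  29:970  30:1437  31:1196
  32:837  33:1096  34:1458  35:243  36:997  37:485  38:1675  39:598
  40:1375  41:548  42:729  43:1078
Giant step factor: 319^(-44) ≡ 1299 (mod 1913).
Scan 1419·1299^i mod 1913 for i = 0, 1, …:
  i=0: 1419   i=1: 1062   i=2: 265   i=3: 1808
  i=4: 1341   i=5: 1129   i=6: 1213   i=7: 1288
  i=8: 1150   i=9: 1710     …   i=17: 581
  i=18: 997
Match at i=18, j=36: n = 18·44 + 36 = 828.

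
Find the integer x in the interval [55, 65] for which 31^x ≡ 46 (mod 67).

61

Compute 31^55 mod 67 = 38, then multiply by 31 repeatedly:
  31^55=38  31^56=39  31^57=3  31^58=26  31^59=2
  31^60=62  31^61=46
Found 46 at exponent 61.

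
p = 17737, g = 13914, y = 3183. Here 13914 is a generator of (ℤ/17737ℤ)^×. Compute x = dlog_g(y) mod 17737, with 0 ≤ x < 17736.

11619

Baby-step giant-step with m = ceil(sqrt(17736)) = 134.
Baby table (13914^j mod 17737 for j=0..133):
  0:1  1:13914  2:41  3:2890  4:1681  5:12068  6:15710  7:15889
  8:5578  9:12917  10:15854  11:15224  12:11482  13:3389  14:9600  15:14790
  16:3386  17:3332  18:14667  19:12453  20:16026  21:13937  22:797  23:3833
  24:14940  25:15257  26:9482  27:4742  28:16285  29:17052  30:11416  31:7389
  32:6894  33:1420  34:16599  35:5009  36:6553  37:10262  38:2618  39:12791
  40:916  41:10058  42:2082  43:4427  44:14414  45:4137  46:5653  47:9984
  48:1192  49:1393  50:13398  51:3902  52:17208  53:349  54:13785  55:14309
  56:15338  57:1348  58:8063  59:2057  60:11317  61:13389  62:2835  63:16839
  64:9813  65:16393  66:12119  67:15844  68:243  69:11072  70:9963  71:10527
  72:532  73:5919  74:4075  75:12098  76:7442  77:17119  78:3593  79:10136
  80:5417  81:7625  82:9253  83:11096  84:6896  85:11511  86:16681  87:10789
  88:9915  89:16661  90:16301  91:9095  92:12072  93:418  94:16053  95:17138
  96:1904  97:10915  98:7116  99:4090  100:7964  101:8057  102:7258  103:11071
  104:13786  105:10486  106:15379  107:4238  108:9744  109:14125  110:9290  111:11541
  112:8413  113:12019  114:7930  115:13880  116:5864  117:1496  118:9843  119:8125
  120:13349  121:13859  122:15199  123:635  124:2364  125:8298  126:8239  127:3215
  128:796  129:7656  130:14899  131:12367  132:7801  133:10411
Giant step factor: 13914^(-134) ≡ 14714 (mod 17737).
Scan 3183·14714^i mod 17737 for i = 0, 1, …:
  i=0: 3183   i=1: 8982   i=2: 2761   i=3: 7624
  i=4: 10748   i=5: 2980   i=6: 1856   i=7: 11941
  i=8: 14889   i=9: 7059     …   i=85: 10315
  i=86: 17138
Match at i=86, j=95: x = 86·134 + 95 = 11619.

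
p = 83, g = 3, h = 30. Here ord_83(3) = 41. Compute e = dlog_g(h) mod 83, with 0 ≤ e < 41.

31

Baby-step giant-step with m = ceil(sqrt(41)) = 7.
Baby table (3^j mod 83 for j=0..6):
  0:1  1:3  2:9  3:27  4:81  5:77  6:65
Giant step factor: 3^(-7) ≡ 63 (mod 83).
Scan 30·63^i mod 83 for i = 0, 1, …:
  i=0: 30   i=1: 64   i=2: 48   i=3: 36
  i=4: 27
Match at i=4, j=3: e = 4·7 + 3 = 31.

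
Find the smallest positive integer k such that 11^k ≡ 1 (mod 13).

The order of 11 must divide p − 1 = 12 = 2^2 · 3.
Divisors: 1, 2, 3, 4, 6, 12.
Check each in increasing order: 11^1 ≡ 11;  11^2 ≡ 4;  11^3 ≡ 5;  11^4 ≡ 3;  11^6 ≡ 12;  11^12 ≡ 1.
Smallest exponent giving 1 is 12.

12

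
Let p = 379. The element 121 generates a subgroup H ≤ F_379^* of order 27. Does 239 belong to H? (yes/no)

239 ∈ ⟨121⟩ iff 239^27 ≡ 1 (mod 379), since |⟨121⟩| = 27.
239^27 mod 379 = 1.
Since 1 = 1, 239 lies in the subgroup.

yes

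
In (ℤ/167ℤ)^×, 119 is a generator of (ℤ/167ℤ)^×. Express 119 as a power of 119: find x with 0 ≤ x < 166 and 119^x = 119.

1

Successive powers of 119 modulo 167:
  119^0=1  119^1=119
So 119^1 ≡ 119 (mod 167), giving x = 1.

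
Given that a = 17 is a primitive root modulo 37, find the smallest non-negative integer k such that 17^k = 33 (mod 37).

8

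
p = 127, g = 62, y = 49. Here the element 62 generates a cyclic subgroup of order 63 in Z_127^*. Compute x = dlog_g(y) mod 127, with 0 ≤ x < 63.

50

Baby-step giant-step with m = ceil(sqrt(63)) = 8.
Baby table (62^j mod 127 for j=0..7):
  0:1  1:62  2:34  3:76  4:13  5:44  6:61  7:99
Giant step factor: 62^(-8) ≡ 124 (mod 127).
Scan 49·124^i mod 127 for i = 0, 1, …:
  i=0: 49   i=1: 107   i=2: 60   i=3: 74
  i=4: 32   i=5: 31   i=6: 34
Match at i=6, j=2: x = 6·8 + 2 = 50.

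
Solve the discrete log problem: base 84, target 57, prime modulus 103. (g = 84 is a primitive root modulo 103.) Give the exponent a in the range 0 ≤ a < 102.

85

Baby-step giant-step with m = ceil(sqrt(102)) = 11.
Baby table (84^j mod 103 for j=0..10):
  0:1  1:84  2:52  3:42  4:26  5:21  6:13  7:62
  8:58  9:31  10:29
Giant step factor: 84^(-11) ≡ 20 (mod 103).
Scan 57·20^i mod 103 for i = 0, 1, …:
  i=0: 57   i=1: 7   i=2: 37   i=3: 19
  i=4: 71   i=5: 81   i=6: 75   i=7: 58
Match at i=7, j=8: a = 7·11 + 8 = 85.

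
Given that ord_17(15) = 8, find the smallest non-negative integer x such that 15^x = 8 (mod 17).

7

Successive powers of 15 modulo 17:
  15^0=1  15^1=15  15^2=4  15^3=9  15^4=16  15^5=2
  15^6=13  15^7=8
So 15^7 ≡ 8 (mod 17), giving x = 7.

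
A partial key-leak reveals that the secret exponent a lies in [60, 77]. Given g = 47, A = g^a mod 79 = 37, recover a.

Compute 47^60 mod 79 = 46, then multiply by 47 repeatedly:
  47^60=46  47^61=29  47^62=20  47^63=71  47^64=19
  47^65=24  47^66=22  47^67=7  47^68=13  47^69=58
  47^70=40  47^71=63  47^72=38  47^73=48  47^74=44
  47^75=14  47^76=26  47^77=37
Found 37 at exponent 77.

77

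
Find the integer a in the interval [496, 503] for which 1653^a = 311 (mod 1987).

499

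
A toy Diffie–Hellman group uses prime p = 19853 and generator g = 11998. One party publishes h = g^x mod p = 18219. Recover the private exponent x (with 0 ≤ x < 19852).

14274

Baby-step giant-step with m = ceil(sqrt(19852)) = 141.
Baby table (11998^j mod 19853 for j=0..140):
  0:1  1:11998  2:17754  3:9655  4:18288  5:4068  6:9190  7:17911
  8:7306  9:6393  10:11075  11:1721  12:1438  13:867  14:19147  15:6643
  16:12772  17:13002  18:12975  19:6677  20:3791  21:1195  22:3744  23:13026
  24:3132  25:15860  26:17128  27:3341  28:2111  29:15203  30:16083  31:12527
  32:11736  33:11052  34:3709  35:10009  36:17038  37:15436  38:12344  39:19785
  40:17962  41:3761  42:18462  43:7155  44:1318  45:10376  46:12938  47:19370
  48:2042  49:1314  50:2090  51:1481  52:603  53:8302  54:4895  55:5036
  56:9249  57:11085  58:2583  59:301  60:18005  61:3497  62:7617  63:5407
  64:13435  65:6623  66:11048  67:15276  68:18405  69:18124  70:1843  71:15925
  72:2878  73:5877  74:14243  75:12743  76:2561  77:14287  78:4624  79:9470
  80:2341  81:15176  82:9785  83:9641  84:9140  85:13601  86:12991  87:115
  88:9913  89:16704  90:18410  91:18555  92:11201  93:4641  94:14906  95:6364
  96:634  97:3033  98:19238  99:6546  100:440  101:18075  102:9531  103:19511
  104:6255  105:3150  106:13441  107:19052  108:18307  109:13647  110:9015  111:2826
  112:17277  113:4273  114:7008  115:4529  116:1281  117:3216  118:11189  119:19489
  120:388  121:9622  122:19414  123:13776  124:8223  125:9997  126:12033  127:918
  128:15602  129:18712  130:8852  131:12599  132:2060  133:18748  134:4014  135:16447
  136:12139  137:2114  138:11491  139:9786  140:1786
Giant step factor: 11998^(-141) ≡ 10458 (mod 19853).
Scan 18219·10458^i mod 19853 for i = 0, 1, …:
  i=0: 18219   i=1: 5061   i=2: 19693   i=3: 14225
  i=4: 6521   i=5: 1563   i=6: 6835   i=7: 9630
  i=8: 16124   i=9: 13263     …   i=100: 13225
  i=101: 11052
Match at i=101, j=33: x = 101·141 + 33 = 14274.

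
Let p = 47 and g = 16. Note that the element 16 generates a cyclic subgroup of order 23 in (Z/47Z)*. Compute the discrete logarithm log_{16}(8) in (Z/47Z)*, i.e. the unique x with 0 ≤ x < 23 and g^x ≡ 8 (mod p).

18

Successive powers of 16 modulo 47:
  16^0=1  16^1=16  16^2=21  16^3=7  16^4=18  16^5=6
  16^6=2  16^7=32  16^8=42  16^9=14  16^10=36  16^11=12
  16^12=4  16^13=17  16^14=37  16^15=28  16^16=25  16^17=24
  16^18=8
So 16^18 ≡ 8 (mod 47), giving x = 18.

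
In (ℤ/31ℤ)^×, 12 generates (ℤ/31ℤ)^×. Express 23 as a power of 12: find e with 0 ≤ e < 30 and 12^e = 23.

Successive powers of 12 modulo 31:
  12^0=1  12^1=12  12^2=20  12^3=23
So 12^3 ≡ 23 (mod 31), giving e = 3.

3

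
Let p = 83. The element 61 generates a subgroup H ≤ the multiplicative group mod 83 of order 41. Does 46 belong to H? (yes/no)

no

46 ∈ ⟨61⟩ iff 46^41 ≡ 1 (mod 83), since |⟨61⟩| = 41.
46^41 mod 83 = 82.
Since 82 ≠ 1, 46 does not lie in the subgroup.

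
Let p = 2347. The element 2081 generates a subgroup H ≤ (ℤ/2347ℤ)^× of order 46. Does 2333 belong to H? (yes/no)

2333 ∈ ⟨2081⟩ iff 2333^46 ≡ 1 (mod 2347), since |⟨2081⟩| = 46.
2333^46 mod 2347 = 1.
Since 1 = 1, 2333 lies in the subgroup.

yes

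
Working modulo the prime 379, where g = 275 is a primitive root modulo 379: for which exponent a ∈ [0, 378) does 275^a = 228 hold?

119

Baby-step giant-step with m = ceil(sqrt(378)) = 20.
Baby table (275^j mod 379 for j=0..19):
  0:1  1:275  2:204  3:8  4:305  5:116  6:64  7:166
  8:170  9:133  10:191  11:223  12:306  13:12  14:268  15:174
  16:96  17:249  18:255  19:10
Giant step factor: 275^(-20) ≡ 211 (mod 379).
Scan 228·211^i mod 379 for i = 0, 1, …:
  i=0: 228   i=1: 354   i=2: 31   i=3: 98
  i=4: 212   i=5: 10
Match at i=5, j=19: a = 5·20 + 19 = 119.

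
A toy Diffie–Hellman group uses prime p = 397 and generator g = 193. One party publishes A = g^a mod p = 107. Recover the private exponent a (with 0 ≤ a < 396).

90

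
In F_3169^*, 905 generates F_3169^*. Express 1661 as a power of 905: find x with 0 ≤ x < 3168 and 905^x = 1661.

1609

Baby-step giant-step with m = ceil(sqrt(3168)) = 57.
Baby table (905^j mod 3169 for j=0..56):
  0:1  1:905  2:1423  3:1201  4:3107  5:932  6:506  7:1594
  8:675  9:2427  10:318  11:2580  12:2516  13:1638  14:2467  15:1659
  16:2458  17:3021  18:2327  19:1719  20:2885  21:2838  22:1500  23:1168
  24:1763  25:1508  26:2070  27:471  28:1609  29:1574  30:1589  31:2488
  32:1650  33:651  34:2890  35:1025  36:2277  37:835  38:1453  39:2999
  40:1431  41:2103  42:1815  43:1033  44:10  45:2712  46:1554  47:2503
  48:2549  49:2982  50:1891  51:95  52:412  53:2087  54:11  55:448
  56:2977
Giant step factor: 905^(-57) ≡ 1546 (mod 3169).
Scan 1661·1546^i mod 3169 for i = 0, 1, …:
  i=0: 1661   i=1: 1016   i=2: 2081   i=3: 691
  i=4: 333   i=5: 1440   i=6: 1602   i=7: 1703
  i=8: 2568   i=9: 2540     …   i=27: 1686
  i=28: 1638
Match at i=28, j=13: x = 28·57 + 13 = 1609.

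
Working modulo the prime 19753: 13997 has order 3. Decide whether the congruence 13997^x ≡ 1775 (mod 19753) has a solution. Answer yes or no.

no

⟨13997⟩ has order 3; its elements mod 19753 are {1, 5755, 13997}.
1775 is not in this set.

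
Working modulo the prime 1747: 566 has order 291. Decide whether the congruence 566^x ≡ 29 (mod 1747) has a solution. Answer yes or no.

29 ∈ ⟨566⟩ iff 29^291 ≡ 1 (mod 1747), since |⟨566⟩| = 291.
29^291 mod 1747 = 1375.
Since 1375 ≠ 1, 29 does not lie in the subgroup.

no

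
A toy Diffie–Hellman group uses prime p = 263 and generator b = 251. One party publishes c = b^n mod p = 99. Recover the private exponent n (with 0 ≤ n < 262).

Baby-step giant-step with m = ceil(sqrt(262)) = 17.
Baby table (251^j mod 263 for j=0..16):
  0:1  1:251  2:144  3:113  4:222  5:229  6:145  7:101
  8:103  9:79  10:104  11:67  12:248  13:180  14:207  15:146
  16:89
Giant step factor: 251^(-17) ≡ 115 (mod 263).
Scan 99·115^i mod 263 for i = 0, 1, …:
  i=0: 99   i=1: 76   i=2: 61   i=3: 177
  i=4: 104
Match at i=4, j=10: n = 4·17 + 10 = 78.

78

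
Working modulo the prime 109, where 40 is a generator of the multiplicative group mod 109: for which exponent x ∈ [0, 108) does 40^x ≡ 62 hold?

65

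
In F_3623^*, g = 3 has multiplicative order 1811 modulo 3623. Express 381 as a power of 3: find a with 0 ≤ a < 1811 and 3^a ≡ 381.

Baby-step giant-step with m = ceil(sqrt(1811)) = 43.
Baby table (3^j mod 3623 for j=0..42):
  0:1  1:3  2:9  3:27  4:81  5:243  6:729  7:2187
  8:2938  9:1568  10:1081  11:3243  12:2483  13:203  14:609  15:1827
  16:1858  17:1951  18:2230  19:3067  20:1955  21:2242  22:3103  23:2063
  24:2566  25:452  26:1356  27:445  28:1335  29:382  30:1146  31:3438
  32:3068  33:1958  34:2251  35:3130  36:2144  37:2809  38:1181  39:3543
  40:3383  41:2903  42:1463
Giant step factor: 3^(-43) ≡ 3448 (mod 3623).
Scan 381·3448^i mod 3623 for i = 0, 1, …:
  i=0: 381   i=1: 2162   i=2: 2065   i=3: 925
  i=4: 1160   i=5: 3511   i=6: 1485   i=7: 981
  i=8: 2229   i=9: 1209     …   i=34: 2518
  i=35: 1356
Match at i=35, j=26: a = 35·43 + 26 = 1531.

1531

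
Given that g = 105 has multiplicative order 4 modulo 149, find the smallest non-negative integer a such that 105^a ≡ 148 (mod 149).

2

Successive powers of 105 modulo 149:
  105^0=1  105^1=105  105^2=148
So 105^2 ≡ 148 (mod 149), giving a = 2.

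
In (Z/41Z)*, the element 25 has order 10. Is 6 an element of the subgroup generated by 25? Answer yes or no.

no

⟨25⟩ has order 10; its elements mod 41 are {1, 4, 10, 16, 18, 23, 25, 31, 37, 40}.
6 is not in this set.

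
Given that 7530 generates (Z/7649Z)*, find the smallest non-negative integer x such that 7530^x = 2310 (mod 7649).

2302

Baby-step giant-step with m = ceil(sqrt(7648)) = 88.
Baby table (7530^j mod 7649 for j=0..87):
  0:1  1:7530  2:6512  3:5270  4:88  5:4826  6:7030  7:4820
  8:95  9:3993  10:6720  11:3465  12:711  13:7179  14:2387  15:6609
  16:1376  17:4534  18:3533  19:268  20:6353  21:1244  22:4944  23:637
  24:687  25:2386  26:6728  27:2513  28:6913  29:3445  30:3091  31:6972
  32:4073  33:4849  34:4293  35:1616  36:6570  37:6017  38:2983  39:4526
  40:4485  41:1715  42:2438  43:540  44:4581  45:5589  46:372  47:1626
  48:5380  49:2296  50:2140  51:5406  52:6851  53:3174  54:4744  55:1490
  56:6266  57:3948  58:4426  59:1087  60:680  61:3219  62:7038  63:3868
  64:6297  65:259  66:7424  67:3828  68:3408  69:7494  70:3147  71:308
  72:1593  73:1658  74:1572  75:4157  76:2502  77:573  78:654  79:6313
  80:6004  81:4530  82:4009  83:4816  84:571  85:892  86:938  87:3113
Giant step factor: 7530^(-88) ≡ 2528 (mod 7649).
Scan 2310·2528^i mod 7649 for i = 0, 1, …:
  i=0: 2310   i=1: 3493   i=2: 3358   i=3: 6283
  i=4: 4100   i=5: 405   i=6: 6523   i=7: 6549
  i=8: 3436   i=9: 4593     …   i=25: 5656
  i=26: 2387
Match at i=26, j=14: x = 26·88 + 14 = 2302.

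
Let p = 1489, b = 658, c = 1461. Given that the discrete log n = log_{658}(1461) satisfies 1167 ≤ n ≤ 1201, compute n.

1171

Compute 658^1167 mod 1489 = 1359, then multiply by 658 repeatedly:
  658^1167=1359  658^1168=822  658^1169=369  658^1170=95  658^1171=1461
Found 1461 at exponent 1171.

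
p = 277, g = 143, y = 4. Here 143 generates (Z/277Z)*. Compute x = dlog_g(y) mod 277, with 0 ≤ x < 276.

258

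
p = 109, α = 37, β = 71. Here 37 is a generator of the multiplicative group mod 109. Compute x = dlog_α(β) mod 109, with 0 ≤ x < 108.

102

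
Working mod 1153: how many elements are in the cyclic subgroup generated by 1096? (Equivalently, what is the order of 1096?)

128

The order of 1096 must divide p − 1 = 1152 = 2^7 · 3^2.
Divisors: 1, 2, 3, 4, 6, 8, 9, 12, 16, 18, 24, 32, 36, 48, 64, 72, 96, 128, 144, 192, 288, 384, 576, 1152.
Check each in increasing order: 1096^1 ≡ 1096;  1096^2 ≡ 943;  1096^3 ≡ 440;  1096^4 ≡ 286;  1096^6 ≡ 1049;  1096^8 ≡ 1086;  1096^9 ≡ 360;  1096^12 ≡ 439;  1096^16 ≡ 1030;  1096^18 ≡ 464;  1096^24 ≡ 170;  1096^32 ≡ 140;  1096^36 ≡ 838;  1096^48 ≡ 75;  1096^64 ≡ 1152;  1096^72 ≡ 67;  1096^96 ≡ 1013;  1096^128 ≡ 1.
Smallest exponent giving 1 is 128.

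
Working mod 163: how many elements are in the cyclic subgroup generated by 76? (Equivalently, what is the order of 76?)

162

The order of 76 must divide p − 1 = 162 = 2 · 3^4.
Divisors: 1, 2, 3, 6, 9, 18, 27, 54, 81, 162.
Check each in increasing order: 76^1 ≡ 76;  76^2 ≡ 71;  76^3 ≡ 17;  76^6 ≡ 126;  76^9 ≡ 23;  76^18 ≡ 40;  76^27 ≡ 105;  76^54 ≡ 104;  76^81 ≡ 162;  76^162 ≡ 1.
Smallest exponent giving 1 is 162.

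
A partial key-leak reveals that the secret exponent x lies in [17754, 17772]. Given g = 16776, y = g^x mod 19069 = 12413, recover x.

Compute 16776^17754 mod 19069 = 9995, then multiply by 16776 repeatedly:
  16776^17754=9995  16776^17755=2403  16776^17756=862  16776^17757=6610  16776^17758=3125
  16776^17759=4319  16776^17760=12413
Found 12413 at exponent 17760.

17760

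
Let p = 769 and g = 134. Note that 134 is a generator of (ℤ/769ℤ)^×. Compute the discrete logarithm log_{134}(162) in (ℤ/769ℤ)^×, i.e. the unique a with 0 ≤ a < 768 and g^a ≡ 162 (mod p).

Baby-step giant-step with m = ceil(sqrt(768)) = 28.
Baby table (134^j mod 769 for j=0..27):
  0:1  1:134  2:269  3:672  4:75  5:53  6:181  7:415
  8:242  9:130  10:502  11:365  12:463  13:522  14:738  15:460
  16:120  17:700  18:751  19:664  20:541  21:208  22:188  23:584
  24:587  25:220  26:258  27:736
Giant step factor: 134^(-28) ≡ 765 (mod 769).
Scan 162·765^i mod 769 for i = 0, 1, …:
  i=0: 162   i=1: 121   i=2: 285   i=3: 398
  i=4: 715   i=5: 216   i=6: 674   i=7: 380
  i=8: 18   i=9: 697     …   i=21: 259
  i=22: 502
Match at i=22, j=10: a = 22·28 + 10 = 626.

626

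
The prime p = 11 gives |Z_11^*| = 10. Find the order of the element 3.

The order of 3 must divide p − 1 = 10 = 2 · 5.
Divisors: 1, 2, 5, 10.
Check each in increasing order: 3^1 ≡ 3;  3^2 ≡ 9;  3^5 ≡ 1.
Smallest exponent giving 1 is 5.

5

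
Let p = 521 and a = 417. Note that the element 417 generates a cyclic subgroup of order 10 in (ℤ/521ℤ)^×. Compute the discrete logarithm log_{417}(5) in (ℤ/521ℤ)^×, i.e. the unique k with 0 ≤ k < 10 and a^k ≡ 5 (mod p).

9

Successive powers of 417 modulo 521:
  417^0=1  417^1=417  417^2=396  417^3=496  417^4=516  417^5=520
  417^6=104  417^7=125  417^8=25  417^9=5
So 417^9 ≡ 5 (mod 521), giving k = 9.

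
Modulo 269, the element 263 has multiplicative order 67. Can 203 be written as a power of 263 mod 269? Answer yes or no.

203 ∈ ⟨263⟩ iff 203^67 ≡ 1 (mod 269), since |⟨263⟩| = 67.
203^67 mod 269 = 268.
Since 268 ≠ 1, 203 does not lie in the subgroup.

no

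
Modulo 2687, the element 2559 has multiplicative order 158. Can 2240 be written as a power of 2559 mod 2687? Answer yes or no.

no

2240 ∈ ⟨2559⟩ iff 2240^158 ≡ 1 (mod 2687), since |⟨2559⟩| = 158.
2240^158 mod 2687 = 1019.
Since 1019 ≠ 1, 2240 does not lie in the subgroup.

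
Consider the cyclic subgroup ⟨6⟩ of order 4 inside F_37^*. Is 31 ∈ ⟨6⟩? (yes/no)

yes

⟨6⟩ has order 4; its elements mod 37 are {1, 6, 31, 36}.
31 is in this set.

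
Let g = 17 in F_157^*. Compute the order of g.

The order of 17 must divide p − 1 = 156 = 2^2 · 3 · 13.
Divisors: 1, 2, 3, 4, 6, 12, 13, 26, 39, 52, 78, 156.
Check each in increasing order: 17^1 ≡ 17;  17^2 ≡ 132;  17^3 ≡ 46;  17^4 ≡ 154;  17^6 ≡ 75;  17^12 ≡ 130;  17^13 ≡ 12;  17^26 ≡ 144;  17^39 ≡ 1.
Smallest exponent giving 1 is 39.

39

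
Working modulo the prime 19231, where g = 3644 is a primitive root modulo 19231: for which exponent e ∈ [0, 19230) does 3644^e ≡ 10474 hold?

461

Baby-step giant-step with m = ceil(sqrt(19230)) = 139.
Baby table (3644^j mod 19231 for j=0..138):
  0:1  1:3644  2:9346  3:17954  4:514  5:7609  6:15325  7:16707
  8:14193  9:7133  10:11571  11:10372  12:6653  13:12472  14:5115  15:4221
  16:15755  17:6685  18:13694  19:15722  20:1819  21:12972  22:170  23:4088
  24:11878  25:13682  26:10456  27:5053  28:9065  29:13233  30:8935  31:1057
  32:5508  33:13219  34:15612  35:4830  36:4155  37:6023  38:5241  39:1821
  40:1029  41:18862  42:1534  43:12906  44:9669  45:2644  46:5  47:18220
  48:8268  49:12846  50:2570  51:18814  52:18932  53:6611  54:13272  55:16434
  56:162  57:13398  58:14034  59:4667  60:6344  61:1874  62:1851  63:14194
  64:10777  65:1686  66:9095  67:7167  68:850  69:1209  70:1697  71:10717
  72:13818  73:6034  74:6863  75:8472  76:6213  77:5285  78:8309  79:8402
  80:1136  81:4919  82:1544  83:10884  84:6974  85:9105  86:5145  87:17386
  88:7670  89:6837  90:9883  91:13220  92:25  93:14176  94:2878  95:6537
  96:12850  97:17146  98:17736  99:13824  100:8667  101:5246  102:810  103:9297
  104:12477  105:4104  106:12489  107:9370  108:9255  109:13277  110:15423  111:8430
  112:7013  113:16604  114:4250  115:6045  116:8485  117:15123  118:11397  119:10939
  120:15084  121:3898  122:11834  123:7194  124:3083  125:3548  126:5680  127:5364
  128:7720  129:15958  130:15639  131:7063  132:6494  133:10006  134:19119  135:14954
  136:10953  137:8407  138:125
Giant step factor: 3644^(-139) ≡ 35 (mod 19231).
Scan 10474·35^i mod 19231 for i = 0, 1, …:
  i=0: 10474   i=1: 1201   i=2: 3573   i=3: 9669
Match at i=3, j=44: e = 3·139 + 44 = 461.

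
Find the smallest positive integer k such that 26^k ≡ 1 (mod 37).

The order of 26 must divide p − 1 = 36 = 2^2 · 3^2.
Divisors: 1, 2, 3, 4, 6, 9, 12, 18, 36.
Check each in increasing order: 26^1 ≡ 26;  26^2 ≡ 10;  26^3 ≡ 1.
Smallest exponent giving 1 is 3.

3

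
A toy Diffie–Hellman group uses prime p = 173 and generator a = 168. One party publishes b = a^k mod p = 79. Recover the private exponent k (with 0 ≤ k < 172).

59

Baby-step giant-step with m = ceil(sqrt(172)) = 14.
Baby table (168^j mod 173 for j=0..13):
  0:1  1:168  2:25  3:48  4:106  5:162  6:55  7:71
  8:164  9:45  10:121  11:87  12:84  13:99
Giant step factor: 168^(-14) ≡ 137 (mod 173).
Scan 79·137^i mod 173 for i = 0, 1, …:
  i=0: 79   i=1: 97   i=2: 141   i=3: 114
  i=4: 48
Match at i=4, j=3: k = 4·14 + 3 = 59.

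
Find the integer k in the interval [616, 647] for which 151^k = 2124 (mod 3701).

643

Compute 151^616 mod 3701 = 3190, then multiply by 151 repeatedly:
  151^616=3190  151^617=560  151^618=3138  151^619=110  151^620=1806
  151^621=2533  151^622=1280  151^623=828  151^624=2895  151^625=427
  151^626=1560  151^627=2397  151^628=2950  151^629=1330  151^630=976
  151^631=3037  151^632=3364  151^633=927  151^634=3040  151^635=116
  151^636=2712  151^637=2402  151^638=4  151^639=604  151^640=2380
  151^641=383  151^642=2318  151^643=2124
Found 2124 at exponent 643.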